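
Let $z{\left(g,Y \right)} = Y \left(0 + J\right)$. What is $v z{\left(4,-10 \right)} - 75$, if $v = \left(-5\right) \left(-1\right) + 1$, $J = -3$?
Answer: $105$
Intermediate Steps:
$z{\left(g,Y \right)} = - 3 Y$ ($z{\left(g,Y \right)} = Y \left(0 - 3\right) = Y \left(-3\right) = - 3 Y$)
$v = 6$ ($v = 5 + 1 = 6$)
$v z{\left(4,-10 \right)} - 75 = 6 \left(\left(-3\right) \left(-10\right)\right) - 75 = 6 \cdot 30 - 75 = 180 - 75 = 105$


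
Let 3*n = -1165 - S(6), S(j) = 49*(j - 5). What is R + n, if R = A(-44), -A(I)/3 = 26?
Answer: -1448/3 ≈ -482.67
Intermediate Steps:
S(j) = -245 + 49*j (S(j) = 49*(-5 + j) = -245 + 49*j)
A(I) = -78 (A(I) = -3*26 = -78)
R = -78
n = -1214/3 (n = (-1165 - (-245 + 49*6))/3 = (-1165 - (-245 + 294))/3 = (-1165 - 1*49)/3 = (-1165 - 49)/3 = (⅓)*(-1214) = -1214/3 ≈ -404.67)
R + n = -78 - 1214/3 = -1448/3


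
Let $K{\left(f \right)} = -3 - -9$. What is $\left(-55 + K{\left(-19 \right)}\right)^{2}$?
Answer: $2401$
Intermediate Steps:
$K{\left(f \right)} = 6$ ($K{\left(f \right)} = -3 + 9 = 6$)
$\left(-55 + K{\left(-19 \right)}\right)^{2} = \left(-55 + 6\right)^{2} = \left(-49\right)^{2} = 2401$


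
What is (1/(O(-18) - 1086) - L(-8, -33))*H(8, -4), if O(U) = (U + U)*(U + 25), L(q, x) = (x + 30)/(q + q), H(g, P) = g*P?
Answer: 4030/669 ≈ 6.0239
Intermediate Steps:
H(g, P) = P*g
L(q, x) = (30 + x)/(2*q) (L(q, x) = (30 + x)/((2*q)) = (30 + x)*(1/(2*q)) = (30 + x)/(2*q))
O(U) = 2*U*(25 + U) (O(U) = (2*U)*(25 + U) = 2*U*(25 + U))
(1/(O(-18) - 1086) - L(-8, -33))*H(8, -4) = (1/(2*(-18)*(25 - 18) - 1086) - (30 - 33)/(2*(-8)))*(-4*8) = (1/(2*(-18)*7 - 1086) - (-1)*(-3)/(2*8))*(-32) = (1/(-252 - 1086) - 1*3/16)*(-32) = (1/(-1338) - 3/16)*(-32) = (-1/1338 - 3/16)*(-32) = -2015/10704*(-32) = 4030/669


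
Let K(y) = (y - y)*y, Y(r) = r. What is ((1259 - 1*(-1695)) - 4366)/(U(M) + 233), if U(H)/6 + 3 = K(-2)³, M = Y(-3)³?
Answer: -1412/215 ≈ -6.5674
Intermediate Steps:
K(y) = 0 (K(y) = 0*y = 0)
M = -27 (M = (-3)³ = -27)
U(H) = -18 (U(H) = -18 + 6*0³ = -18 + 6*0 = -18 + 0 = -18)
((1259 - 1*(-1695)) - 4366)/(U(M) + 233) = ((1259 - 1*(-1695)) - 4366)/(-18 + 233) = ((1259 + 1695) - 4366)/215 = (2954 - 4366)*(1/215) = -1412*1/215 = -1412/215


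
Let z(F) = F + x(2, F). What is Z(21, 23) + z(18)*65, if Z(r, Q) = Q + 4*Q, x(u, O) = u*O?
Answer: 3625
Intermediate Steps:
x(u, O) = O*u
Z(r, Q) = 5*Q
z(F) = 3*F (z(F) = F + F*2 = F + 2*F = 3*F)
Z(21, 23) + z(18)*65 = 5*23 + (3*18)*65 = 115 + 54*65 = 115 + 3510 = 3625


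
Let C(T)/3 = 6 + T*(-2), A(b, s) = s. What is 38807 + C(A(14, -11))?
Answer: 38891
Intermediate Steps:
C(T) = 18 - 6*T (C(T) = 3*(6 + T*(-2)) = 3*(6 - 2*T) = 18 - 6*T)
38807 + C(A(14, -11)) = 38807 + (18 - 6*(-11)) = 38807 + (18 + 66) = 38807 + 84 = 38891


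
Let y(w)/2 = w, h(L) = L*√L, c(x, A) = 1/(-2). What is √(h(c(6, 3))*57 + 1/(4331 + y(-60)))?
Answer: √(16844 - 1010753697*I*√2)/8422 ≈ 3.1743 - 3.1743*I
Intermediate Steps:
c(x, A) = -½
h(L) = L^(3/2)
y(w) = 2*w
√(h(c(6, 3))*57 + 1/(4331 + y(-60))) = √((-½)^(3/2)*57 + 1/(4331 + 2*(-60))) = √(-I*√2/4*57 + 1/(4331 - 120)) = √(-57*I*√2/4 + 1/4211) = √(1/4211 - 57*I*√2/4)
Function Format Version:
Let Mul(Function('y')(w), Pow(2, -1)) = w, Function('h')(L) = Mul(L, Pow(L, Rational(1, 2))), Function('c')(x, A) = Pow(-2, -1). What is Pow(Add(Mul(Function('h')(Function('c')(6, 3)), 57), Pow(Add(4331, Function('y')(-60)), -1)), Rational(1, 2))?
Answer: Mul(Rational(1, 8422), Pow(Add(16844, Mul(-1010753697, I, Pow(2, Rational(1, 2)))), Rational(1, 2))) ≈ Add(3.1743, Mul(-3.1743, I))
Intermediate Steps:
Function('c')(x, A) = Rational(-1, 2)
Function('h')(L) = Pow(L, Rational(3, 2))
Function('y')(w) = Mul(2, w)
Pow(Add(Mul(Function('h')(Function('c')(6, 3)), 57), Pow(Add(4331, Function('y')(-60)), -1)), Rational(1, 2)) = Pow(Add(Mul(Pow(Rational(-1, 2), Rational(3, 2)), 57), Pow(Add(4331, Mul(2, -60)), -1)), Rational(1, 2)) = Pow(Add(Mul(Mul(Rational(-1, 4), I, Pow(2, Rational(1, 2))), 57), Pow(Add(4331, -120), -1)), Rational(1, 2)) = Pow(Add(Mul(Rational(-57, 4), I, Pow(2, Rational(1, 2))), Pow(4211, -1)), Rational(1, 2)) = Pow(Add(Mul(Rational(-57, 4), I, Pow(2, Rational(1, 2))), Rational(1, 4211)), Rational(1, 2)) = Pow(Add(Rational(1, 4211), Mul(Rational(-57, 4), I, Pow(2, Rational(1, 2)))), Rational(1, 2))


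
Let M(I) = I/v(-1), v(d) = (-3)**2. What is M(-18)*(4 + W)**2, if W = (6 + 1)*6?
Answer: -4232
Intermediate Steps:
W = 42 (W = 7*6 = 42)
v(d) = 9
M(I) = I/9
M(-18)*(4 + W)**2 = ((1/9)*(-18))*(4 + 42)**2 = -2*46**2 = -2*2116 = -4232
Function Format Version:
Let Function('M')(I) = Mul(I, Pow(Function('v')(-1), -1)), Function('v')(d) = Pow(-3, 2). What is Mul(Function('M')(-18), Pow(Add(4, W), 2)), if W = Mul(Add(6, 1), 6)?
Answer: -4232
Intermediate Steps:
W = 42 (W = Mul(7, 6) = 42)
Function('v')(d) = 9
Function('M')(I) = Mul(Rational(1, 9), I) (Function('M')(I) = Mul(I, Pow(9, -1)) = Mul(I, Rational(1, 9)) = Mul(Rational(1, 9), I))
Mul(Function('M')(-18), Pow(Add(4, W), 2)) = Mul(Mul(Rational(1, 9), -18), Pow(Add(4, 42), 2)) = Mul(-2, Pow(46, 2)) = Mul(-2, 2116) = -4232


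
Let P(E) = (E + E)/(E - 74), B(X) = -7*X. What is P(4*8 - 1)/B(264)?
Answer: 31/39732 ≈ 0.00078023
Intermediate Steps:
P(E) = 2*E/(-74 + E) (P(E) = (2*E)/(-74 + E) = 2*E/(-74 + E))
P(4*8 - 1)/B(264) = (2*(4*8 - 1)/(-74 + (4*8 - 1)))/((-7*264)) = (2*(32 - 1)/(-74 + (32 - 1)))/(-1848) = (2*31/(-74 + 31))*(-1/1848) = (2*31/(-43))*(-1/1848) = (2*31*(-1/43))*(-1/1848) = -62/43*(-1/1848) = 31/39732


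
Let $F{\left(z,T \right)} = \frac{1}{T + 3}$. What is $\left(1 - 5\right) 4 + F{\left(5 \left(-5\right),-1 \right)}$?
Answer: $- \frac{31}{2} \approx -15.5$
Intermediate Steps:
$F{\left(z,T \right)} = \frac{1}{3 + T}$
$\left(1 - 5\right) 4 + F{\left(5 \left(-5\right),-1 \right)} = \left(1 - 5\right) 4 + \frac{1}{3 - 1} = \left(1 - 5\right) 4 + \frac{1}{2} = \left(-4\right) 4 + \frac{1}{2} = -16 + \frac{1}{2} = - \frac{31}{2}$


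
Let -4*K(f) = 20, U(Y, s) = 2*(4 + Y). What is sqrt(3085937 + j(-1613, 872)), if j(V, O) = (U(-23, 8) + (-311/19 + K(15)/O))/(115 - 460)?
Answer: sqrt(25206088013920185090)/2857980 ≈ 1756.7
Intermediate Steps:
U(Y, s) = 8 + 2*Y
K(f) = -5 (K(f) = -1/4*20 = -5)
j(V, O) = 1033/6555 + 1/(69*O) (j(V, O) = ((8 + 2*(-23)) + (-311/19 - 5/O))/(115 - 460) = ((8 - 46) + (-311*1/19 - 5/O))/(-345) = (-38 + (-311/19 - 5/O))*(-1/345) = (-1033/19 - 5/O)*(-1/345) = 1033/6555 + 1/(69*O))
sqrt(3085937 + j(-1613, 872)) = sqrt(3085937 + (1/6555)*(95 + 1033*872)/872) = sqrt(3085937 + (1/6555)*(1/872)*(95 + 900776)) = sqrt(3085937 + (1/6555)*(1/872)*900871) = sqrt(3085937 + 900871/5715960) = sqrt(17639093355391/5715960) = sqrt(25206088013920185090)/2857980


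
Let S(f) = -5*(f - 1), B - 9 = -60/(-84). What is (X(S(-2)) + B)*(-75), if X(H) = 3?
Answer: -6675/7 ≈ -953.57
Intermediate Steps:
B = 68/7 (B = 9 - 60/(-84) = 9 - 60*(-1/84) = 9 + 5/7 = 68/7 ≈ 9.7143)
S(f) = 5 - 5*f (S(f) = -5*(-1 + f) = 5 - 5*f)
(X(S(-2)) + B)*(-75) = (3 + 68/7)*(-75) = (89/7)*(-75) = -6675/7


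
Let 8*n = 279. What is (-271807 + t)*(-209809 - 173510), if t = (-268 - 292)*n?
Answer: 111675007503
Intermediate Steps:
n = 279/8 (n = (⅛)*279 = 279/8 ≈ 34.875)
t = -19530 (t = (-268 - 292)*(279/8) = -560*279/8 = -19530)
(-271807 + t)*(-209809 - 173510) = (-271807 - 19530)*(-209809 - 173510) = -291337*(-383319) = 111675007503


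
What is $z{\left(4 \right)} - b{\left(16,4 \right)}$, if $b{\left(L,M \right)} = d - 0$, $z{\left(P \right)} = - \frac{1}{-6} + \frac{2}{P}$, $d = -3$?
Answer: $\frac{11}{3} \approx 3.6667$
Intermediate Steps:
$z{\left(P \right)} = \frac{1}{6} + \frac{2}{P}$ ($z{\left(P \right)} = \left(-1\right) \left(- \frac{1}{6}\right) + \frac{2}{P} = \frac{1}{6} + \frac{2}{P}$)
$b{\left(L,M \right)} = -3$ ($b{\left(L,M \right)} = -3 - 0 = -3 + 0 = -3$)
$z{\left(4 \right)} - b{\left(16,4 \right)} = \frac{12 + 4}{6 \cdot 4} - -3 = \frac{1}{6} \cdot \frac{1}{4} \cdot 16 + 3 = \frac{2}{3} + 3 = \frac{11}{3}$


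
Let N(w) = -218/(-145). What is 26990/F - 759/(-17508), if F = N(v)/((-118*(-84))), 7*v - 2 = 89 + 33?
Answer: 113192452004377/636124 ≈ 1.7794e+8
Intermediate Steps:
v = 124/7 (v = 2/7 + (89 + 33)/7 = 2/7 + (⅐)*122 = 2/7 + 122/7 = 124/7 ≈ 17.714)
N(w) = 218/145 (N(w) = -218*(-1/145) = 218/145)
F = 109/718620 (F = 218/(145*((-118*(-84)))) = (218/145)/9912 = (218/145)*(1/9912) = 109/718620 ≈ 0.00015168)
26990/F - 759/(-17508) = 26990/(109/718620) - 759/(-17508) = 26990*(718620/109) - 759*(-1/17508) = 19395553800/109 + 253/5836 = 113192452004377/636124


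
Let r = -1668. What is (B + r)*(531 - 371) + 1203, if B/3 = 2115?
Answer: 749523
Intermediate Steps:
B = 6345 (B = 3*2115 = 6345)
(B + r)*(531 - 371) + 1203 = (6345 - 1668)*(531 - 371) + 1203 = 4677*160 + 1203 = 748320 + 1203 = 749523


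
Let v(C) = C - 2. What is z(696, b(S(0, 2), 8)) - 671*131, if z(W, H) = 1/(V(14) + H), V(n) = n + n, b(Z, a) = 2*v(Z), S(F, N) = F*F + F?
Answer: -2109623/24 ≈ -87901.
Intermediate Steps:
S(F, N) = F + F**2 (S(F, N) = F**2 + F = F + F**2)
v(C) = -2 + C
b(Z, a) = -4 + 2*Z (b(Z, a) = 2*(-2 + Z) = -4 + 2*Z)
V(n) = 2*n
z(W, H) = 1/(28 + H) (z(W, H) = 1/(2*14 + H) = 1/(28 + H))
z(696, b(S(0, 2), 8)) - 671*131 = 1/(28 + (-4 + 2*(0*(1 + 0)))) - 671*131 = 1/(28 + (-4 + 2*(0*1))) - 1*87901 = 1/(28 + (-4 + 2*0)) - 87901 = 1/(28 + (-4 + 0)) - 87901 = 1/(28 - 4) - 87901 = 1/24 - 87901 = -2109623/24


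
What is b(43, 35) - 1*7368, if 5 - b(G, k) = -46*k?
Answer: -5753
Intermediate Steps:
b(G, k) = 5 + 46*k (b(G, k) = 5 - (-46)*k = 5 + 46*k)
b(43, 35) - 1*7368 = (5 + 46*35) - 1*7368 = (5 + 1610) - 7368 = 1615 - 7368 = -5753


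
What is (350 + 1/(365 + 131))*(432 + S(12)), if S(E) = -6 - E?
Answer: 35935407/248 ≈ 1.4490e+5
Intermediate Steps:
(350 + 1/(365 + 131))*(432 + S(12)) = (350 + 1/(365 + 131))*(432 + (-6 - 1*12)) = (350 + 1/496)*(432 + (-6 - 12)) = (350 + 1/496)*(432 - 18) = (173601/496)*414 = 35935407/248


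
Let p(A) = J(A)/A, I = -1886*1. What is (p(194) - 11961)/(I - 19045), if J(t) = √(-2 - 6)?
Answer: 3987/6977 - I*√2/2030307 ≈ 0.57145 - 6.9655e-7*I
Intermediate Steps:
I = -1886
J(t) = 2*I*√2 (J(t) = √(-8) = 2*I*√2)
p(A) = 2*I*√2/A (p(A) = (2*I*√2)/A = 2*I*√2/A)
(p(194) - 11961)/(I - 19045) = (2*I*√2/194 - 11961)/(-1886 - 19045) = (2*I*√2*(1/194) - 11961)/(-20931) = (I*√2/97 - 11961)*(-1/20931) = (-11961 + I*√2/97)*(-1/20931) = 3987/6977 - I*√2/2030307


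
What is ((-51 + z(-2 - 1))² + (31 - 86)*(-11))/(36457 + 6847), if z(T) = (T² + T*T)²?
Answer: 37567/21652 ≈ 1.7350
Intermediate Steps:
z(T) = 4*T⁴ (z(T) = (T² + T²)² = (2*T²)² = 4*T⁴)
((-51 + z(-2 - 1))² + (31 - 86)*(-11))/(36457 + 6847) = ((-51 + 4*(-2 - 1)⁴)² + (31 - 86)*(-11))/(36457 + 6847) = ((-51 + 4*(-3)⁴)² - 55*(-11))/43304 = ((-51 + 4*81)² + 605)*(1/43304) = ((-51 + 324)² + 605)*(1/43304) = (273² + 605)*(1/43304) = (74529 + 605)*(1/43304) = 75134*(1/43304) = 37567/21652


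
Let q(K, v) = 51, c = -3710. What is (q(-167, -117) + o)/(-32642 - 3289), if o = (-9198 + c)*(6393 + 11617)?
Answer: 232473029/35931 ≈ 6470.0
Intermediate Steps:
o = -232473080 (o = (-9198 - 3710)*(6393 + 11617) = -12908*18010 = -232473080)
(q(-167, -117) + o)/(-32642 - 3289) = (51 - 232473080)/(-32642 - 3289) = -232473029/(-35931) = -232473029*(-1/35931) = 232473029/35931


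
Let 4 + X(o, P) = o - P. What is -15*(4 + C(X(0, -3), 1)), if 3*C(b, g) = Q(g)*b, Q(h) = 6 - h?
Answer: -35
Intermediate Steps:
X(o, P) = -4 + o - P (X(o, P) = -4 + (o - P) = -4 + o - P)
C(b, g) = b*(6 - g)/3 (C(b, g) = ((6 - g)*b)/3 = (b*(6 - g))/3 = b*(6 - g)/3)
-15*(4 + C(X(0, -3), 1)) = -15*(4 + (-4 + 0 - 1*(-3))*(6 - 1*1)/3) = -15*(4 + (-4 + 0 + 3)*(6 - 1)/3) = -15*(4 + (⅓)*(-1)*5) = -15*(4 - 5/3) = -15*7/3 = -35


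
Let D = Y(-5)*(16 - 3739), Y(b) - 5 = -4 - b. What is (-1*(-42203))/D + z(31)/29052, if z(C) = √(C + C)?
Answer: -42203/22338 + √62/29052 ≈ -1.8890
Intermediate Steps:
z(C) = √2*√C (z(C) = √(2*C) = √2*√C)
Y(b) = 1 - b (Y(b) = 5 + (-4 - b) = 1 - b)
D = -22338 (D = (1 - 1*(-5))*(16 - 3739) = (1 + 5)*(-3723) = 6*(-3723) = -22338)
(-1*(-42203))/D + z(31)/29052 = -1*(-42203)/(-22338) + (√2*√31)/29052 = 42203*(-1/22338) + √62*(1/29052) = -42203/22338 + √62/29052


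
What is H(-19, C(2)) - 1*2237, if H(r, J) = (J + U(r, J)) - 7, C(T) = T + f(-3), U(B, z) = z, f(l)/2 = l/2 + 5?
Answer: -2226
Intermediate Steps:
f(l) = 10 + l (f(l) = 2*(l/2 + 5) = 2*(5 + l/2) = 10 + l)
C(T) = 7 + T (C(T) = T + (10 - 3) = T + 7 = 7 + T)
H(r, J) = -7 + 2*J (H(r, J) = (J + J) - 7 = 2*J - 7 = -7 + 2*J)
H(-19, C(2)) - 1*2237 = (-7 + 2*(7 + 2)) - 1*2237 = (-7 + 2*9) - 2237 = (-7 + 18) - 2237 = 11 - 2237 = -2226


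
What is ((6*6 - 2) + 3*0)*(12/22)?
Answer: 204/11 ≈ 18.545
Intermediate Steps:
((6*6 - 2) + 3*0)*(12/22) = ((36 - 2) + 0)*(12*(1/22)) = (34 + 0)*(6/11) = 34*(6/11) = 204/11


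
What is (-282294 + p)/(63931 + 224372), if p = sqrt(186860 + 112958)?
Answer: -94098/96101 + sqrt(299818)/288303 ≈ -0.97726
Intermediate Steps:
p = sqrt(299818) ≈ 547.56
(-282294 + p)/(63931 + 224372) = (-282294 + sqrt(299818))/(63931 + 224372) = (-282294 + sqrt(299818))/288303 = (-282294 + sqrt(299818))*(1/288303) = -94098/96101 + sqrt(299818)/288303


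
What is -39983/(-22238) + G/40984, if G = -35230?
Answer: 213804633/227850548 ≈ 0.93835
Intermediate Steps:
-39983/(-22238) + G/40984 = -39983/(-22238) - 35230/40984 = -39983*(-1/22238) - 35230*1/40984 = 39983/22238 - 17615/20492 = 213804633/227850548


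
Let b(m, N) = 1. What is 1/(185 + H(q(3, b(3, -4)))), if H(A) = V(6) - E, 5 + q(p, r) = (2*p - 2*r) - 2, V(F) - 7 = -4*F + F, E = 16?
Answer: 1/158 ≈ 0.0063291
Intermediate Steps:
V(F) = 7 - 3*F (V(F) = 7 + (-4*F + F) = 7 - 3*F)
q(p, r) = -7 - 2*r + 2*p (q(p, r) = -5 + ((2*p - 2*r) - 2) = -5 + ((-2*r + 2*p) - 2) = -5 + (-2 - 2*r + 2*p) = -7 - 2*r + 2*p)
H(A) = -27 (H(A) = (7 - 3*6) - 1*16 = (7 - 18) - 16 = -11 - 16 = -27)
1/(185 + H(q(3, b(3, -4)))) = 1/(185 - 27) = 1/158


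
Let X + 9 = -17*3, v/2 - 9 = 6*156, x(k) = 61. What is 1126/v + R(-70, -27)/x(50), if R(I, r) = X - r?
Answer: 3158/57645 ≈ 0.054784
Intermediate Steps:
v = 1890 (v = 18 + 2*(6*156) = 18 + 2*936 = 18 + 1872 = 1890)
X = -60 (X = -9 - 17*3 = -9 - 51 = -60)
R(I, r) = -60 - r
1126/v + R(-70, -27)/x(50) = 1126/1890 + (-60 - 1*(-27))/61 = 1126*(1/1890) + (-60 + 27)*(1/61) = 563/945 - 33*1/61 = 563/945 - 33/61 = 3158/57645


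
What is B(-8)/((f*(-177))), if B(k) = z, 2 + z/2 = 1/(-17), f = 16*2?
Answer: 35/48144 ≈ 0.00072699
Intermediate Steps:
f = 32
z = -70/17 (z = -4 + 2/(-17) = -4 + 2*(-1/17) = -4 - 2/17 = -70/17 ≈ -4.1176)
B(k) = -70/17
B(-8)/((f*(-177))) = -70/(17*(32*(-177))) = -70/17/(-5664) = -70/17*(-1/5664) = 35/48144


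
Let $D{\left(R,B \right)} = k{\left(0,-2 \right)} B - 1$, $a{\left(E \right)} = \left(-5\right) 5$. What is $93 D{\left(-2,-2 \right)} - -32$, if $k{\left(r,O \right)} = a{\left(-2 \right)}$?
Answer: $4589$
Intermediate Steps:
$a{\left(E \right)} = -25$
$k{\left(r,O \right)} = -25$
$D{\left(R,B \right)} = -1 - 25 B$ ($D{\left(R,B \right)} = - 25 B - 1 = -1 - 25 B$)
$93 D{\left(-2,-2 \right)} - -32 = 93 \left(-1 - -50\right) - -32 = 93 \left(-1 + 50\right) + 32 = 93 \cdot 49 + 32 = 4557 + 32 = 4589$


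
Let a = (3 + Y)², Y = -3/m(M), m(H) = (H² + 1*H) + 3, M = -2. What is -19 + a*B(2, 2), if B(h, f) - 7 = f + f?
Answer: 1109/25 ≈ 44.360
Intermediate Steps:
B(h, f) = 7 + 2*f (B(h, f) = 7 + (f + f) = 7 + 2*f)
m(H) = 3 + H + H² (m(H) = (H² + H) + 3 = (H + H²) + 3 = 3 + H + H²)
Y = -⅗ (Y = -3/(3 - 2 + (-2)²) = -3/(3 - 2 + 4) = -3/5 = -3*⅕ = -⅗ ≈ -0.60000)
a = 144/25 (a = (3 - ⅗)² = (12/5)² = 144/25 ≈ 5.7600)
-19 + a*B(2, 2) = -19 + 144*(7 + 2*2)/25 = -19 + 144*(7 + 4)/25 = -19 + (144/25)*11 = -19 + 1584/25 = 1109/25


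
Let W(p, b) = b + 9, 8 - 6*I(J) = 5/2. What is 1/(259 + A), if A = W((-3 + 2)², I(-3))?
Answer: 12/3227 ≈ 0.0037186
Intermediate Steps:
I(J) = 11/12 (I(J) = 4/3 - 5/(6*2) = 4/3 - ⅙*5/2 = 4/3 - 5/12 = 11/12)
W(p, b) = 9 + b
A = 119/12 (A = 9 + 11/12 = 119/12 ≈ 9.9167)
1/(259 + A) = 1/(259 + 119/12) = 1/(3227/12) = 12/3227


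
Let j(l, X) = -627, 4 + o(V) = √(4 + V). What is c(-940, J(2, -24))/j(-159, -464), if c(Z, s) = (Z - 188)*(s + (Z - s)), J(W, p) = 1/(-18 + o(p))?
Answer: -353440/209 ≈ -1691.1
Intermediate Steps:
o(V) = -4 + √(4 + V)
J(W, p) = 1/(-22 + √(4 + p)) (J(W, p) = 1/(-18 + (-4 + √(4 + p))) = 1/(-22 + √(4 + p)))
c(Z, s) = Z*(-188 + Z) (c(Z, s) = (-188 + Z)*Z = Z*(-188 + Z))
c(-940, J(2, -24))/j(-159, -464) = -940*(-188 - 940)/(-627) = -940*(-1128)*(-1/627) = 1060320*(-1/627) = -353440/209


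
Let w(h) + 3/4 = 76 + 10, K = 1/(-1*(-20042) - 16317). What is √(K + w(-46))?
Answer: √189264121/1490 ≈ 9.2331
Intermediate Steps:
K = 1/3725 (K = 1/(20042 - 16317) = 1/3725 ≈ 0.00026846)
w(h) = 341/4 (w(h) = -¾ + (76 + 10) = -¾ + 86 = 341/4)
√(K + w(-46)) = √(1/3725 + 341/4) = √(1270229/14900) = √189264121/1490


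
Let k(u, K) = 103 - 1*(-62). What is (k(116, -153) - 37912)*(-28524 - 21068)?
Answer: 1871949224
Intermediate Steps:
k(u, K) = 165 (k(u, K) = 103 + 62 = 165)
(k(116, -153) - 37912)*(-28524 - 21068) = (165 - 37912)*(-28524 - 21068) = -37747*(-49592) = 1871949224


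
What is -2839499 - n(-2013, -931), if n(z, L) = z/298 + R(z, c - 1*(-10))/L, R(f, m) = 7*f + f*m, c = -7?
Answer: -787789048199/277438 ≈ -2.8395e+6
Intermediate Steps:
n(z, L) = z/298 + 10*z/L (n(z, L) = z/298 + (z*(7 + (-7 - 1*(-10))))/L = z*(1/298) + (z*(7 + (-7 + 10)))/L = z/298 + (z*(7 + 3))/L = z/298 + (z*10)/L = z/298 + (10*z)/L = z/298 + 10*z/L)
-2839499 - n(-2013, -931) = -2839499 - (-2013)*(2980 - 931)/(298*(-931)) = -2839499 - (-2013)*(-1)*2049/(298*931) = -2839499 - 1*4124637/277438 = -2839499 - 4124637/277438 = -787789048199/277438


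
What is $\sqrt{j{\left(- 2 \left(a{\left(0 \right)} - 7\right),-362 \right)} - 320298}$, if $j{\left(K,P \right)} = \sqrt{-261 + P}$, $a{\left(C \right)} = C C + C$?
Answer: $\sqrt{-320298 + i \sqrt{623}} \approx 0.022 + 565.95 i$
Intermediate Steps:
$a{\left(C \right)} = C + C^{2}$ ($a{\left(C \right)} = C^{2} + C = C + C^{2}$)
$\sqrt{j{\left(- 2 \left(a{\left(0 \right)} - 7\right),-362 \right)} - 320298} = \sqrt{\sqrt{-261 - 362} - 320298} = \sqrt{\sqrt{-623} - 320298} = \sqrt{i \sqrt{623} - 320298} = \sqrt{-320298 + i \sqrt{623}}$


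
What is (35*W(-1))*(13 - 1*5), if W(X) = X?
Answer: -280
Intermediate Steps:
(35*W(-1))*(13 - 1*5) = (35*(-1))*(13 - 1*5) = -35*(13 - 5) = -35*8 = -280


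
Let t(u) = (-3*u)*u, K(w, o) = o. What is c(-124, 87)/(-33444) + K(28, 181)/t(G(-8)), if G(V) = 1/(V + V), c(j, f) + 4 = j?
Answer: -129138400/8361 ≈ -15445.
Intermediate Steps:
c(j, f) = -4 + j
G(V) = 1/(2*V)
t(u) = -3*u**2
c(-124, 87)/(-33444) + K(28, 181)/t(G(-8)) = (-4 - 124)/(-33444) + 181/((-3*((1/2)/(-8))**2)) = -128*(-1/33444) + 181/((-3*((1/2)*(-1/8))**2)) = 32/8361 + 181/((-3*(-1/16)**2)) = 32/8361 + 181/((-3*1/256)) = 32/8361 + 181/(-3/256) = 32/8361 + 181*(-256/3) = 32/8361 - 46336/3 = -129138400/8361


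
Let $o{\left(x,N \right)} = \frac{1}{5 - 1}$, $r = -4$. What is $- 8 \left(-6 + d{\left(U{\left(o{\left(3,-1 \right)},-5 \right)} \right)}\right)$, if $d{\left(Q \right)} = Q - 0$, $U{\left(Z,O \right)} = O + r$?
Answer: $120$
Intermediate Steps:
$o{\left(x,N \right)} = \frac{1}{4}$
$U{\left(Z,O \right)} = -4 + O$ ($U{\left(Z,O \right)} = O - 4 = -4 + O$)
$d{\left(Q \right)} = Q$ ($d{\left(Q \right)} = Q + 0 = Q$)
$- 8 \left(-6 + d{\left(U{\left(o{\left(3,-1 \right)},-5 \right)} \right)}\right) = - 8 \left(-6 - 9\right) = \left(-8\right) \left(-15\right) = 120$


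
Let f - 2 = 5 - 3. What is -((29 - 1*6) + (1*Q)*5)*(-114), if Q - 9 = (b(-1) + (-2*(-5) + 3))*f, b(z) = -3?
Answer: 30552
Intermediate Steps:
f = 4 (f = 2 + (5 - 3) = 2 + 2 = 4)
Q = 49 (Q = 9 + (-3 + (-2*(-5) + 3))*4 = 9 + (-3 + (10 + 3))*4 = 9 + (-3 + 13)*4 = 9 + 10*4 = 9 + 40 = 49)
-((29 - 1*6) + (1*Q)*5)*(-114) = -((29 - 1*6) + (1*49)*5)*(-114) = -((29 - 6) + 49*5)*(-114) = -(23 + 245)*(-114) = -268*(-114) = -1*(-30552) = 30552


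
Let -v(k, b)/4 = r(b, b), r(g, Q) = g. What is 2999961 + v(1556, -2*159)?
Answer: 3001233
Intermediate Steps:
v(k, b) = -4*b
2999961 + v(1556, -2*159) = 2999961 - (-8)*159 = 2999961 - 4*(-318) = 2999961 + 1272 = 3001233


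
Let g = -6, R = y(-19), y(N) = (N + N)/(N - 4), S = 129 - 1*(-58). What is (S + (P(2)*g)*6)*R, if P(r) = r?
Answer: 190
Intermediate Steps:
S = 187 (S = 129 + 58 = 187)
y(N) = 2*N/(-4 + N) (y(N) = (2*N)/(-4 + N) = 2*N/(-4 + N))
R = 38/23 (R = 2*(-19)/(-4 - 19) = 2*(-19)/(-23) = 2*(-19)*(-1/23) = 38/23 ≈ 1.6522)
(S + (P(2)*g)*6)*R = (187 + (2*(-6))*6)*(38/23) = (187 - 12*6)*(38/23) = (187 - 72)*(38/23) = 115*(38/23) = 190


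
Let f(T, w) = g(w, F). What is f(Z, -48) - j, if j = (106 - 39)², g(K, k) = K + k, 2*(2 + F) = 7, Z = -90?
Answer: -9071/2 ≈ -4535.5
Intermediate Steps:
F = 3/2 (F = -2 + (½)*7 = -2 + 7/2 = 3/2 ≈ 1.5000)
f(T, w) = 3/2 + w (f(T, w) = w + 3/2 = 3/2 + w)
j = 4489 (j = 67² = 4489)
f(Z, -48) - j = (3/2 - 48) - 1*4489 = -93/2 - 4489 = -9071/2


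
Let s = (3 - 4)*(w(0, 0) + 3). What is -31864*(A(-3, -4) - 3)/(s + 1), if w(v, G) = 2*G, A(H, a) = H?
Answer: -95592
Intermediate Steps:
s = -3 (s = (3 - 4)*(2*0 + 3) = -(0 + 3) = -1*3 = -3)
-31864*(A(-3, -4) - 3)/(s + 1) = -31864*(-3 - 3)/(-3 + 1) = -(-191184)/(-2) = -(-191184)*(-1)/2 = -31864*3 = -95592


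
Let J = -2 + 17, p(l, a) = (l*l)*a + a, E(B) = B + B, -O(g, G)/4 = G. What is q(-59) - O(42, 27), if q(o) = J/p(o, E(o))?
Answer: 44374593/410876 ≈ 108.00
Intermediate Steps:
O(g, G) = -4*G
E(B) = 2*B
p(l, a) = a + a*l² (p(l, a) = l²*a + a = a*l² + a = a + a*l²)
J = 15
q(o) = 15/(2*o*(1 + o²)) (q(o) = 15/(((2*o)*(1 + o²))) = 15/((2*o*(1 + o²))) = 15*(1/(2*o*(1 + o²))) = 15/(2*o*(1 + o²)))
q(-59) - O(42, 27) = (15/2)/(-59*(1 + (-59)²)) - (-4)*27 = (15/2)*(-1/59)/(1 + 3481) - 1*(-108) = (15/2)*(-1/59)/3482 + 108 = (15/2)*(-1/59)*(1/3482) + 108 = -15/410876 + 108 = 44374593/410876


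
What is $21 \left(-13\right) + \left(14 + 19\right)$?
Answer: $-240$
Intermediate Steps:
$21 \left(-13\right) + \left(14 + 19\right) = -273 + 33 = -240$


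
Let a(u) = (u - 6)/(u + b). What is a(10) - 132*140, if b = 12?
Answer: -203278/11 ≈ -18480.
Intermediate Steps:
a(u) = (-6 + u)/(12 + u) (a(u) = (u - 6)/(u + 12) = (-6 + u)/(12 + u))
a(10) - 132*140 = (-6 + 10)/(12 + 10) - 132*140 = 4/22 - 18480 = (1/22)*4 - 18480 = 2/11 - 18480 = -203278/11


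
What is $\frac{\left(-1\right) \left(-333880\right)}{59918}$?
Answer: $\frac{166940}{29959} \approx 5.5723$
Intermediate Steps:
$\frac{\left(-1\right) \left(-333880\right)}{59918} = 333880 \cdot \frac{1}{59918} = \frac{166940}{29959}$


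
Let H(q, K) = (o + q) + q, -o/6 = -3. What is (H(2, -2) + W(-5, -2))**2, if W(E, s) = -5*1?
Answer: 289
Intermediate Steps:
o = 18 (o = -6*(-3) = 18)
W(E, s) = -5
H(q, K) = 18 + 2*q (H(q, K) = (18 + q) + q = 18 + 2*q)
(H(2, -2) + W(-5, -2))**2 = ((18 + 2*2) - 5)**2 = ((18 + 4) - 5)**2 = (22 - 5)**2 = 17**2 = 289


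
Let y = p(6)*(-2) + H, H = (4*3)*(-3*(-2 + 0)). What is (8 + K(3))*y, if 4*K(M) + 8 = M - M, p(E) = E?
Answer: 360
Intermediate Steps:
K(M) = -2 (K(M) = -2 + (M - M)/4 = -2 + (1/4)*0 = -2 + 0 = -2)
H = 72 (H = 12*(-3*(-2)) = 12*6 = 72)
y = 60 (y = 6*(-2) + 72 = -12 + 72 = 60)
(8 + K(3))*y = (8 - 2)*60 = 6*60 = 360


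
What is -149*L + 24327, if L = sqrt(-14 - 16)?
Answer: 24327 - 149*I*sqrt(30) ≈ 24327.0 - 816.11*I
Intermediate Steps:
L = I*sqrt(30) (L = sqrt(-30) = I*sqrt(30) ≈ 5.4772*I)
-149*L + 24327 = -149*I*sqrt(30) + 24327 = 24327 - 149*I*sqrt(30)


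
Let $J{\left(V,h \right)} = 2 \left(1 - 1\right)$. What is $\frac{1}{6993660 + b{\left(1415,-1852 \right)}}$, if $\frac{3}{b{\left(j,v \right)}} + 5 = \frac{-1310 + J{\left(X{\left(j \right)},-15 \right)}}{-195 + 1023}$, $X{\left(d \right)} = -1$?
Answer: $\frac{2725}{19057722258} \approx 1.4299 \cdot 10^{-7}$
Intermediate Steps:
$J{\left(V,h \right)} = 0$ ($J{\left(V,h \right)} = 2 \cdot 0 = 0$)
$b{\left(j,v \right)} = - \frac{1242}{2725}$ ($b{\left(j,v \right)} = \frac{3}{-5 + \frac{-1310 + 0}{-195 + 1023}} = \frac{3}{-5 - \frac{1310}{828}} = \frac{3}{-5 - \frac{655}{414}} = \frac{3}{- \frac{2725}{414}} = 3 \left(- \frac{414}{2725}\right) = - \frac{1242}{2725}$)
$\frac{1}{6993660 + b{\left(1415,-1852 \right)}} = \frac{1}{6993660 - \frac{1242}{2725}} = \frac{1}{\frac{19057722258}{2725}} = \frac{2725}{19057722258}$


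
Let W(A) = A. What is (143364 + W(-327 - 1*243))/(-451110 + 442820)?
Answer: -71397/4145 ≈ -17.225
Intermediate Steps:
(143364 + W(-327 - 1*243))/(-451110 + 442820) = (143364 + (-327 - 1*243))/(-451110 + 442820) = (143364 + (-327 - 243))/(-8290) = (143364 - 570)*(-1/8290) = 142794*(-1/8290) = -71397/4145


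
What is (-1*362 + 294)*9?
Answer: -612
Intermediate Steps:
(-1*362 + 294)*9 = (-362 + 294)*9 = -68*9 = -612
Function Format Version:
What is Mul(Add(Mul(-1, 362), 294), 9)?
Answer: -612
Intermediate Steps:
Mul(Add(Mul(-1, 362), 294), 9) = Mul(Add(-362, 294), 9) = Mul(-68, 9) = -612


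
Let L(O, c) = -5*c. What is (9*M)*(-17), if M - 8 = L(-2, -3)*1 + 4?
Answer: -4131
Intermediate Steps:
M = 27 (M = 8 + (-5*(-3)*1 + 4) = 8 + (15*1 + 4) = 8 + (15 + 4) = 8 + 19 = 27)
(9*M)*(-17) = (9*27)*(-17) = 243*(-17) = -4131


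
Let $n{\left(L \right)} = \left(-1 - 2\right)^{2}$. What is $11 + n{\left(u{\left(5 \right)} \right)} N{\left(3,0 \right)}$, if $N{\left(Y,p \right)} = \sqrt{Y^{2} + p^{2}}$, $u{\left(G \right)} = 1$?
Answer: $38$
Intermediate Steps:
$n{\left(L \right)} = 9$ ($n{\left(L \right)} = \left(-3\right)^{2} = 9$)
$11 + n{\left(u{\left(5 \right)} \right)} N{\left(3,0 \right)} = 11 + 9 \sqrt{3^{2} + 0^{2}} = 11 + 9 \sqrt{9 + 0} = 11 + 9 \sqrt{9} = 11 + 9 \cdot 3 = 11 + 27 = 38$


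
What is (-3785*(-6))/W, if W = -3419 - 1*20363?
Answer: -11355/11891 ≈ -0.95492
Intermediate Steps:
W = -23782 (W = -3419 - 20363 = -23782)
(-3785*(-6))/W = -3785*(-6)/(-23782) = 22710*(-1/23782) = -11355/11891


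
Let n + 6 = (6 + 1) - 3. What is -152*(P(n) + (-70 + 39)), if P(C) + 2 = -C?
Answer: 4712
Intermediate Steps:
n = -2 (n = -6 + ((6 + 1) - 3) = -6 + (7 - 3) = -6 + 4 = -2)
P(C) = -2 - C
-152*(P(n) + (-70 + 39)) = -152*((-2 - 1*(-2)) + (-70 + 39)) = -152*((-2 + 2) - 31) = -152*(0 - 31) = -152*(-31) = 4712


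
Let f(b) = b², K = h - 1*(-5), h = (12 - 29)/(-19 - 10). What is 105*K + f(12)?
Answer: 21186/29 ≈ 730.55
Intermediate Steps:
h = 17/29 (h = -17/(-29) = -17*(-1/29) = 17/29 ≈ 0.58621)
K = 162/29 (K = 17/29 - 1*(-5) = 17/29 + 5 = 162/29 ≈ 5.5862)
105*K + f(12) = 105*(162/29) + 12² = 17010/29 + 144 = 21186/29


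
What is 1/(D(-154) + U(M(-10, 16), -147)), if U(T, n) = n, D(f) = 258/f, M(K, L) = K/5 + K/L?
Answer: -77/11448 ≈ -0.0067261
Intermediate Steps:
M(K, L) = K/5 + K/L (M(K, L) = K*(⅕) + K/L = K/5 + K/L)
1/(D(-154) + U(M(-10, 16), -147)) = 1/(258/(-154) - 147) = 1/(258*(-1/154) - 147) = 1/(-129/77 - 147) = 1/(-11448/77) = -77/11448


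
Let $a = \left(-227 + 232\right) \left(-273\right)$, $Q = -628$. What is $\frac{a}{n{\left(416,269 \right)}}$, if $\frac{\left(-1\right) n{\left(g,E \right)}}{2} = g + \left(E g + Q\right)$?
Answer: $\frac{195}{31912} \approx 0.0061106$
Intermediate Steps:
$n{\left(g,E \right)} = 1256 - 2 g - 2 E g$ ($n{\left(g,E \right)} = - 2 \left(g + \left(E g - 628\right)\right) = - 2 \left(g + \left(-628 + E g\right)\right) = - 2 \left(-628 + g + E g\right) = 1256 - 2 g - 2 E g$)
$a = -1365$ ($a = 5 \left(-273\right) = -1365$)
$\frac{a}{n{\left(416,269 \right)}} = - \frac{1365}{1256 - 832 - 538 \cdot 416} = - \frac{1365}{1256 - 832 - 223808} = - \frac{1365}{-223384} = \left(-1365\right) \left(- \frac{1}{223384}\right) = \frac{195}{31912}$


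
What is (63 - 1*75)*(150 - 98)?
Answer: -624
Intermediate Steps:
(63 - 1*75)*(150 - 98) = (63 - 75)*52 = -12*52 = -624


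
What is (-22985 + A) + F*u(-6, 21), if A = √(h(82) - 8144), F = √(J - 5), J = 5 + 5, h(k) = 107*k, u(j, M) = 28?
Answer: -22985 + 3*√70 + 28*√5 ≈ -22897.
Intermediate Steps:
J = 10
F = √5 (F = √(10 - 5) = √5 ≈ 2.2361)
A = 3*√70 (A = √(107*82 - 8144) = √(8774 - 8144) = √630 = 3*√70 ≈ 25.100)
(-22985 + A) + F*u(-6, 21) = (-22985 + 3*√70) + √5*28 = (-22985 + 3*√70) + 28*√5 = -22985 + 3*√70 + 28*√5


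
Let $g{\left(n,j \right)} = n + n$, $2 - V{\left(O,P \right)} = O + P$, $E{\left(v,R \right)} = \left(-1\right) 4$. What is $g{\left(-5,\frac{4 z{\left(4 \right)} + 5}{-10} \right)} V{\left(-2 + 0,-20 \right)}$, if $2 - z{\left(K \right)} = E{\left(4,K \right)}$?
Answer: $-240$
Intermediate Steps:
$E{\left(v,R \right)} = -4$
$z{\left(K \right)} = 6$ ($z{\left(K \right)} = 2 - -4 = 2 + 4 = 6$)
$V{\left(O,P \right)} = 2 - O - P$ ($V{\left(O,P \right)} = 2 - \left(O + P\right) = 2 - O - P$)
$g{\left(n,j \right)} = 2 n$
$g{\left(-5,\frac{4 z{\left(4 \right)} + 5}{-10} \right)} V{\left(-2 + 0,-20 \right)} = 2 \left(-5\right) \left(2 - \left(-2 + 0\right) - -20\right) = - 10 \left(2 - -2 + 20\right) = - 10 \left(2 + 2 + 20\right) = \left(-10\right) 24 = -240$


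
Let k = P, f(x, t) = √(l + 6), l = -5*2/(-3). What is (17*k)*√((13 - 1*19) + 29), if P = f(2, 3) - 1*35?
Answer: -595*√23 + 34*√483/3 ≈ -2604.4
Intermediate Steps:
l = 10/3 (l = -10*(-⅓) = 10/3 ≈ 3.3333)
f(x, t) = 2*√21/3 (f(x, t) = √(10/3 + 6) = √(28/3) = 2*√21/3)
P = -35 + 2*√21/3 (P = 2*√21/3 - 1*35 = 2*√21/3 - 35 = -35 + 2*√21/3 ≈ -31.945)
k = -35 + 2*√21/3 ≈ -31.945
(17*k)*√((13 - 1*19) + 29) = (17*(-35 + 2*√21/3))*√((13 - 1*19) + 29) = (-595 + 34*√21/3)*√((13 - 19) + 29) = (-595 + 34*√21/3)*√(-6 + 29) = (-595 + 34*√21/3)*√23 = √23*(-595 + 34*√21/3)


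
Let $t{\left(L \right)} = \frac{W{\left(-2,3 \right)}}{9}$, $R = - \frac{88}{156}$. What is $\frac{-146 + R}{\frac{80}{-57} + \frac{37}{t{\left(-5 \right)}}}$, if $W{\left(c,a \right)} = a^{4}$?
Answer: $- \frac{325812}{6019} \approx -54.131$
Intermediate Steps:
$R = - \frac{22}{39}$ ($R = \left(-88\right) \frac{1}{156} = - \frac{22}{39} \approx -0.5641$)
$t{\left(L \right)} = 9$ ($t{\left(L \right)} = \frac{3^{4}}{9} = 81 \cdot \frac{1}{9} = 9$)
$\frac{-146 + R}{\frac{80}{-57} + \frac{37}{t{\left(-5 \right)}}} = \frac{-146 - \frac{22}{39}}{\frac{80}{-57} + \frac{37}{9}} = - \frac{5716}{39 \left(80 \left(- \frac{1}{57}\right) + 37 \cdot \frac{1}{9}\right)} = - \frac{5716}{39 \left(- \frac{80}{57} + \frac{37}{9}\right)} = - \frac{5716}{39 \cdot \frac{463}{171}} = \left(- \frac{5716}{39}\right) \frac{171}{463} = - \frac{325812}{6019}$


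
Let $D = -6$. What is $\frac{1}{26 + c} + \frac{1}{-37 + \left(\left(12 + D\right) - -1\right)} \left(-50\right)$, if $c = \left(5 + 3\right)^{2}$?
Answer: $\frac{151}{90} \approx 1.6778$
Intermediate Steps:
$c = 64$ ($c = 8^{2} = 64$)
$\frac{1}{26 + c} + \frac{1}{-37 + \left(\left(12 + D\right) - -1\right)} \left(-50\right) = \frac{1}{26 + 64} + \frac{1}{-37 + \left(\left(12 - 6\right) - -1\right)} \left(-50\right) = \frac{1}{90} + \frac{1}{-37 + \left(6 + 1\right)} \left(-50\right) = \frac{1}{90} + \frac{1}{-37 + 7} \left(-50\right) = \frac{1}{90} + \frac{1}{-30} \left(-50\right) = \frac{1}{90} - - \frac{5}{3} = \frac{1}{90} + \frac{5}{3} = \frac{151}{90}$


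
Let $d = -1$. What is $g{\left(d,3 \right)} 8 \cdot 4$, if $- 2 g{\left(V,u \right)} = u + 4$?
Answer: $-112$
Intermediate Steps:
$g{\left(V,u \right)} = -2 - \frac{u}{2}$ ($g{\left(V,u \right)} = - \frac{u + 4}{2} = - \frac{4 + u}{2} = -2 - \frac{u}{2}$)
$g{\left(d,3 \right)} 8 \cdot 4 = \left(-2 - \frac{3}{2}\right) 8 \cdot 4 = \left(- \frac{7}{2}\right) 8 \cdot 4 = \left(-28\right) 4 = -112$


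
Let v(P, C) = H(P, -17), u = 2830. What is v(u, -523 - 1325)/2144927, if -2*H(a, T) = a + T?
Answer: -97/147926 ≈ -0.00065573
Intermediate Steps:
H(a, T) = -T/2 - a/2 (H(a, T) = -(a + T)/2 = -(T + a)/2 = -T/2 - a/2)
v(P, C) = 17/2 - P/2 (v(P, C) = -1/2*(-17) - P/2 = 17/2 - P/2)
v(u, -523 - 1325)/2144927 = (17/2 - 1/2*2830)/2144927 = (17/2 - 1415)*(1/2144927) = -2813/2*1/2144927 = -97/147926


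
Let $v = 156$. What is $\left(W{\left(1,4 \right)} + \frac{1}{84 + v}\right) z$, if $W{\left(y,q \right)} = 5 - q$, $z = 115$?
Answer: $\frac{5543}{48} \approx 115.48$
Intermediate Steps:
$\left(W{\left(1,4 \right)} + \frac{1}{84 + v}\right) z = \left(\left(5 - 4\right) + \frac{1}{84 + 156}\right) 115 = \left(\left(5 - 4\right) + \frac{1}{240}\right) 115 = \left(1 + \frac{1}{240}\right) 115 = \frac{241}{240} \cdot 115 = \frac{5543}{48}$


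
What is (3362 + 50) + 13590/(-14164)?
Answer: 24156989/7082 ≈ 3411.0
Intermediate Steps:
(3362 + 50) + 13590/(-14164) = 3412 + 13590*(-1/14164) = 3412 - 6795/7082 = 24156989/7082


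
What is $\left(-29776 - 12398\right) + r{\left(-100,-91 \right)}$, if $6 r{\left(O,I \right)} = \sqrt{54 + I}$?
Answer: $-42174 + \frac{i \sqrt{37}}{6} \approx -42174.0 + 1.0138 i$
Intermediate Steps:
$r{\left(O,I \right)} = \frac{\sqrt{54 + I}}{6}$
$\left(-29776 - 12398\right) + r{\left(-100,-91 \right)} = \left(-29776 - 12398\right) + \frac{\sqrt{54 - 91}}{6} = -42174 + \frac{\sqrt{-37}}{6} = -42174 + \frac{i \sqrt{37}}{6}$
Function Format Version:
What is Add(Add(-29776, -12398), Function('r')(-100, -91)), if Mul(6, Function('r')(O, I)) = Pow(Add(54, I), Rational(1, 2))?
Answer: Add(-42174, Mul(Rational(1, 6), I, Pow(37, Rational(1, 2)))) ≈ Add(-42174., Mul(1.0138, I))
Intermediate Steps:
Function('r')(O, I) = Mul(Rational(1, 6), Pow(Add(54, I), Rational(1, 2)))
Add(Add(-29776, -12398), Function('r')(-100, -91)) = Add(Add(-29776, -12398), Mul(Rational(1, 6), Pow(Add(54, -91), Rational(1, 2)))) = Add(-42174, Mul(Rational(1, 6), Pow(-37, Rational(1, 2)))) = Add(-42174, Mul(Rational(1, 6), Mul(I, Pow(37, Rational(1, 2))))) = Add(-42174, Mul(Rational(1, 6), I, Pow(37, Rational(1, 2))))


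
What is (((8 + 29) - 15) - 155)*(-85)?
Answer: 11305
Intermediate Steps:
(((8 + 29) - 15) - 155)*(-85) = ((37 - 15) - 155)*(-85) = (22 - 155)*(-85) = -133*(-85) = 11305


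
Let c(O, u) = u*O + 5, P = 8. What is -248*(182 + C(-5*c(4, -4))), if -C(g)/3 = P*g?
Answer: 282224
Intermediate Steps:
c(O, u) = 5 + O*u (c(O, u) = O*u + 5 = 5 + O*u)
C(g) = -24*g
-248*(182 + C(-5*c(4, -4))) = -248*(182 - (-120)*(5 + 4*(-4))) = -248*(182 - (-120)*(5 - 16)) = -248*(182 - (-120)*(-11)) = -248*(182 - 24*55) = -248*(182 - 1320) = -248*(-1138) = 282224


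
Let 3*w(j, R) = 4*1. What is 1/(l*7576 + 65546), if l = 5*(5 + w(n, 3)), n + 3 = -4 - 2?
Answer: 3/916358 ≈ 3.2738e-6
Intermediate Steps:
n = -9 (n = -3 + (-4 - 2) = -3 - 6 = -9)
w(j, R) = 4/3 (w(j, R) = (4*1)/3 = (⅓)*4 = 4/3)
l = 95/3 (l = 5*(5 + 4/3) = 5*(19/3) = 95/3 ≈ 31.667)
1/(l*7576 + 65546) = 1/((95/3)*7576 + 65546) = 1/(719720/3 + 65546) = 1/(916358/3) = 3/916358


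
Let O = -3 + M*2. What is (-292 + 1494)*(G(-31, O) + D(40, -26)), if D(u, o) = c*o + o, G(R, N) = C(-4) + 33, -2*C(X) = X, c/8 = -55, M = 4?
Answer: 13761698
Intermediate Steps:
c = -440 (c = 8*(-55) = -440)
C(X) = -X/2
O = 5 (O = -3 + 4*2 = -3 + 8 = 5)
G(R, N) = 35 (G(R, N) = -½*(-4) + 33 = 2 + 33 = 35)
D(u, o) = -439*o (D(u, o) = -440*o + o = -439*o)
(-292 + 1494)*(G(-31, O) + D(40, -26)) = (-292 + 1494)*(35 - 439*(-26)) = 1202*(35 + 11414) = 1202*11449 = 13761698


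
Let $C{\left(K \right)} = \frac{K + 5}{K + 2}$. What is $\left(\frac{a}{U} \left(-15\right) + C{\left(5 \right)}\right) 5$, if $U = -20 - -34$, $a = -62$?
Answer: $\frac{2375}{7} \approx 339.29$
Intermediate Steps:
$U = 14$ ($U = -20 + 34 = 14$)
$C{\left(K \right)} = \frac{5 + K}{2 + K}$
$\left(\frac{a}{U} \left(-15\right) + C{\left(5 \right)}\right) 5 = \left(- \frac{62}{14} \left(-15\right) + \frac{5 + 5}{2 + 5}\right) 5 = \left(\left(-62\right) \frac{1}{14} \left(-15\right) + \frac{1}{7} \cdot 10\right) 5 = \left(\left(- \frac{31}{7}\right) \left(-15\right) + \frac{1}{7} \cdot 10\right) 5 = \left(\frac{465}{7} + \frac{10}{7}\right) 5 = \frac{475}{7} \cdot 5 = \frac{2375}{7}$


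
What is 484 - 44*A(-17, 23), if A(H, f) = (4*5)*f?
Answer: -19756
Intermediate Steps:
A(H, f) = 20*f
484 - 44*A(-17, 23) = 484 - 880*23 = 484 - 44*460 = 484 - 20240 = -19756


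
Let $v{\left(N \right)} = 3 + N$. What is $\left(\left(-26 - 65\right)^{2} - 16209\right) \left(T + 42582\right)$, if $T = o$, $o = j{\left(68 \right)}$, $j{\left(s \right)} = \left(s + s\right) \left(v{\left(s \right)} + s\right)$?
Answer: $-487461008$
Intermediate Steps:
$j{\left(s \right)} = 2 s \left(3 + 2 s\right)$ ($j{\left(s \right)} = \left(s + s\right) \left(\left(3 + s\right) + s\right) = 2 s \left(3 + 2 s\right)$)
$o = 18904$ ($o = 2 \cdot 68 \left(3 + 2 \cdot 68\right) = 2 \cdot 68 \left(3 + 136\right) = 2 \cdot 68 \cdot 139 = 18904$)
$T = 18904$
$\left(\left(-26 - 65\right)^{2} - 16209\right) \left(T + 42582\right) = \left(\left(-26 - 65\right)^{2} - 16209\right) \left(18904 + 42582\right) = \left(\left(-91\right)^{2} - 16209\right) 61486 = \left(8281 - 16209\right) 61486 = \left(-7928\right) 61486 = -487461008$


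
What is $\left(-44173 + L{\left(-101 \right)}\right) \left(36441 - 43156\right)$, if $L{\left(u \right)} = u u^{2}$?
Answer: $7215092910$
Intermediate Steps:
$L{\left(u \right)} = u^{3}$
$\left(-44173 + L{\left(-101 \right)}\right) \left(36441 - 43156\right) = \left(-44173 + \left(-101\right)^{3}\right) \left(36441 - 43156\right) = \left(-44173 - 1030301\right) \left(-6715\right) = \left(-1074474\right) \left(-6715\right) = 7215092910$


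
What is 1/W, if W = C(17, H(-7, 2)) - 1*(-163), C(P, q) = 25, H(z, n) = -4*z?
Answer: 1/188 ≈ 0.0053191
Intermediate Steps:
W = 188 (W = 25 - 1*(-163) = 25 + 163 = 188)
1/W = 1/188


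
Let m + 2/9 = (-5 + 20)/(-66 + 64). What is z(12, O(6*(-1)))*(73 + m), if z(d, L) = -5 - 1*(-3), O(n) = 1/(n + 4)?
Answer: -1175/9 ≈ -130.56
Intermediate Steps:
O(n) = 1/(4 + n)
z(d, L) = -2 (z(d, L) = -5 + 3 = -2)
m = -139/18 (m = -2/9 + (-5 + 20)/(-66 + 64) = -2/9 + 15/(-2) = -2/9 + 15*(-½) = -2/9 - 15/2 = -139/18 ≈ -7.7222)
z(12, O(6*(-1)))*(73 + m) = -2*(73 - 139/18) = -2*1175/18 = -1175/9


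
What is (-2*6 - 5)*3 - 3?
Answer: -54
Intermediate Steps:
(-2*6 - 5)*3 - 3 = (-12 - 5)*3 - 3 = -17*3 - 3 = -51 - 3 = -54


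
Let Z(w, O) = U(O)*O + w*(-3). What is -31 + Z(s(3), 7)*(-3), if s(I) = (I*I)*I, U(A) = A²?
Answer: -817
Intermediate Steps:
s(I) = I³ (s(I) = I²*I = I³)
Z(w, O) = O³ - 3*w (Z(w, O) = O²*O + w*(-3) = O³ - 3*w)
-31 + Z(s(3), 7)*(-3) = -31 + (7³ - 3*3³)*(-3) = -31 + (343 - 3*27)*(-3) = -31 + (343 - 81)*(-3) = -31 + 262*(-3) = -31 - 786 = -817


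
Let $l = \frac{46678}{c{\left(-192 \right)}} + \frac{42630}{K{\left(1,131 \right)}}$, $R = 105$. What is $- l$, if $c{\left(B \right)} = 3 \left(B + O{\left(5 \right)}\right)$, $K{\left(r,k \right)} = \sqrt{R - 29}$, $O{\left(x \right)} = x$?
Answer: $\frac{46678}{561} - \frac{21315 \sqrt{19}}{19} \approx -4806.8$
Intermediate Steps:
$K{\left(r,k \right)} = 2 \sqrt{19}$ ($K{\left(r,k \right)} = \sqrt{105 - 29} = \sqrt{76} = 2 \sqrt{19}$)
$c{\left(B \right)} = 15 + 3 B$ ($c{\left(B \right)} = 3 \left(B + 5\right) = 3 \left(5 + B\right) = 15 + 3 B$)
$l = - \frac{46678}{561} + \frac{21315 \sqrt{19}}{19}$ ($l = \frac{46678}{15 + 3 \left(-192\right)} + \frac{42630}{2 \sqrt{19}} = \frac{46678}{15 - 576} + 42630 \frac{\sqrt{19}}{38} = \frac{46678}{-561} + \frac{21315 \sqrt{19}}{19} = 46678 \left(- \frac{1}{561}\right) + \frac{21315 \sqrt{19}}{19} = - \frac{46678}{561} + \frac{21315 \sqrt{19}}{19} \approx 4806.8$)
$- l = - (- \frac{46678}{561} + \frac{21315 \sqrt{19}}{19}) = \frac{46678}{561} - \frac{21315 \sqrt{19}}{19}$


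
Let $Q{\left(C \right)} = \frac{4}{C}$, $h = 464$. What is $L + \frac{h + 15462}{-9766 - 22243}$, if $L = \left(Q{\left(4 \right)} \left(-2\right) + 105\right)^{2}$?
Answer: $\frac{339567555}{32009} \approx 10609.0$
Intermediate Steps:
$L = 10609$ ($L = \left(\frac{4}{4} \left(-2\right) + 105\right)^{2} = \left(4 \cdot \frac{1}{4} \left(-2\right) + 105\right)^{2} = \left(1 \left(-2\right) + 105\right)^{2} = \left(-2 + 105\right)^{2} = 103^{2} = 10609$)
$L + \frac{h + 15462}{-9766 - 22243} = 10609 + \frac{464 + 15462}{-9766 - 22243} = 10609 + \frac{15926}{-32009} = 10609 + 15926 \left(- \frac{1}{32009}\right) = 10609 - \frac{15926}{32009} = \frac{339567555}{32009}$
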